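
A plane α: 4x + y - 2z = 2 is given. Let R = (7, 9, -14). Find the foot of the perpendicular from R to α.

(-5, 6, -8)

Foot = R − λn with λ = (n·R − d)/|n|² = (65 − 2)/21 = 3.
Foot = (7, 9, -14) − 3·(4, 1, -2) = (-5, 6, -8).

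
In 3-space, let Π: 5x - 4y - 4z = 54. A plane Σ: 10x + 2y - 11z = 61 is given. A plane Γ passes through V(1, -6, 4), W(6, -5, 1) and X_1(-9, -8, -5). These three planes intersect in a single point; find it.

VW = (5, 1, -3), VX_1 = (-10, -2, -9); a normal to Γ is VW × VX_1 = (-15, 75, 0).
Using V: Γ has equation -15x + 75y = -465.
Solving the 3×3 linear system 5x - 4y - 4z = 54, 10x + 2y - 11z = 61, -15x + 75y = -465 (e.g. by elimination or Cramer's rule, determinant = 345) gives (6, -5, -1).

(6, -5, -1)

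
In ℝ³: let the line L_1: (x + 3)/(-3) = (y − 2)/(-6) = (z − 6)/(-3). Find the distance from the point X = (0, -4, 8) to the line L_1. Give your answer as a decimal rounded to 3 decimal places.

6.390

L_1 has direction (-3, -6, -3) through (-3, 2, 6).
Taking (-3, 2, 6) on L_1 with direction v = (-3, -6, -3): w = X − (-3, 2, 6) = (3, -6, 2), and w × v = (30, 3, -36).
Distance = |w × v| / |v| = √2205 / √54 ≈ 6.390.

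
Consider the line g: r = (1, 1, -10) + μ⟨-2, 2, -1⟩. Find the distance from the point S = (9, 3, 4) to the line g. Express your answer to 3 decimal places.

13.744

Taking (1, 1, -10) on g with direction v = (-2, 2, -1): w = S − (1, 1, -10) = (8, 2, 14), and w × v = (-30, -20, 20).
Distance = |w × v| / |v| = √1700 / √9 ≈ 13.744.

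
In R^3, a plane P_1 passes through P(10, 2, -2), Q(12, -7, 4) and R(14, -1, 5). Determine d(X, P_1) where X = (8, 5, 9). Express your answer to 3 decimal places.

8.182

PQ = (2, -9, 6), PR = (4, -3, 7); a normal to P_1 is PQ × PR = (-45, 10, 30).
Using P: P_1 has equation -45x + 10y + 30z = -490.
n·X − d = (-45)·(8) + (10)·(5) + (30)·(9) − (-490) = 450; |n| = √3025.
Distance = |450| / √3025 = 450/√3025 ≈ 8.182.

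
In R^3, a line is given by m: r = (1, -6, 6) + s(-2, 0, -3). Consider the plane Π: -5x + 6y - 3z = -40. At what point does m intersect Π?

Substitute r = (1, -6, 6) + t(-2, 0, -3) into the plane: -59 + 19t = -40, so t = 1.
Intersection: (1, -6, 6) + 1·(-2, 0, -3) = (-1, -6, 3).

(-1, -6, 3)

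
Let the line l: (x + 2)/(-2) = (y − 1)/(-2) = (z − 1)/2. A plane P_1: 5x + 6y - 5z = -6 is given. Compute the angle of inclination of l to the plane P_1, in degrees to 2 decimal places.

l has direction (-2, -2, 2) through (-2, 1, 1).
sin θ = |n·v| / (|n||v|) = |-32| / (√86 · √12) = 0.99612.
θ ≈ 84.95°.

84.95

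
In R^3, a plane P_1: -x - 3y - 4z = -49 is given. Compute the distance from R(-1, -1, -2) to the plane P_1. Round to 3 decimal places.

n·R − d = (-1)·(-1) + (-3)·(-1) + (-4)·(-2) − (-49) = 61; |n| = √26.
Distance = |61| / √26 = 61/√26 ≈ 11.963.

11.963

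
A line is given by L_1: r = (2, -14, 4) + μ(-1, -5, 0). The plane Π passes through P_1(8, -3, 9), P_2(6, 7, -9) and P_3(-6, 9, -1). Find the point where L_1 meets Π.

P_1P_2 = (-2, 10, -18), P_1P_3 = (-14, 12, -10); a normal to Π is P_1P_2 × P_1P_3 = (116, 232, 116).
Using P_1: Π has equation 116x + 232y + 116z = 1276.
Substitute r = (2, -14, 4) + t(-1, -5, 0) into the plane: -2552 + (-1276)t = 1276, so t = -3.
Intersection: (2, -14, 4) + (-3)·(-1, -5, 0) = (5, 1, 4).

(5, 1, 4)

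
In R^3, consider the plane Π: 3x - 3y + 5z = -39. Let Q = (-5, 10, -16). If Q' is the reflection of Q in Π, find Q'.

(7, -2, 4)

λ = (n·Q − d)/|n|² = (-125 − (-39))/43 = -2.
Reflection = Q − 2λn = (-5, 10, -16) − (-4)·(3, -3, 5) = (7, -2, 4).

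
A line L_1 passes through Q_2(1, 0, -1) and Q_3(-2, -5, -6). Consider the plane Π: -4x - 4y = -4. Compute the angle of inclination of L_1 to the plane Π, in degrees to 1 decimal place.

47.4

A direction vector for L_1 is Q_3 − Q_2 = (-3, -5, -5).
sin θ = |n·v| / (|n||v|) = |32| / (√32 · √59) = 0.73646.
θ ≈ 47.4°.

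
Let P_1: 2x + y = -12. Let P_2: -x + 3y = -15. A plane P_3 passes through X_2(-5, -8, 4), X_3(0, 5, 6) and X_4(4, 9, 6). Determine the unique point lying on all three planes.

X_2X_3 = (5, 13, 2), X_2X_4 = (9, 17, 2); a normal to P_3 is X_2X_3 × X_2X_4 = (-8, 8, -32).
Using X_2: P_3 has equation -8x + 8y - 32z = -152.
Solving the 3×3 linear system 2x + y = -12, -x + 3y = -15, -8x + 8y - 32z = -152 (e.g. by elimination or Cramer's rule, determinant = -224) gives (-3, -6, 4).

(-3, -6, 4)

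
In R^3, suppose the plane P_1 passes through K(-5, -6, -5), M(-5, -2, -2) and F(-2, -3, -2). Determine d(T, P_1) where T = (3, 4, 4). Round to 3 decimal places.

KM = (0, 4, 3), KF = (3, 3, 3); a normal to P_1 is KM × KF = (3, 9, -12).
Using K: P_1 has equation 3x + 9y - 12z = -9.
n·T − d = (3)·(3) + (9)·(4) + (-12)·(4) − (-9) = 6; |n| = √234.
Distance = |6| / √234 = 6/√234 ≈ 0.392.

0.392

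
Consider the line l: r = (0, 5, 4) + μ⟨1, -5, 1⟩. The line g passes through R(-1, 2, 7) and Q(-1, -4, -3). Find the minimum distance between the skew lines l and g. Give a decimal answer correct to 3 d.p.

A direction vector for g is Q − R = (0, -6, -10).
Common perpendicular direction n = (1, -5, 1) × (0, -6, -10) = (56, 10, -6).
With w = (-1, 2, 7) − (0, 5, 4) = (-1, -3, 3), w · n = -104.
Distance = |w · n| / |n| = |-104| / √3272 ≈ 1.818.

1.818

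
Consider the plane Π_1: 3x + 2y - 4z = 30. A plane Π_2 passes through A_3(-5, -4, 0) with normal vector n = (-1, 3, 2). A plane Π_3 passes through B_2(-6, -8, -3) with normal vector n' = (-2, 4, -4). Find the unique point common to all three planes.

(8, 1, -1)

Π_2: n·r = n·A_3 gives -x + 3y + 2z = -7.
Π_3: n'·r = n'·B_2 gives -2x + 4y - 4z = -8.
Solving the 3×3 linear system 3x + 2y - 4z = 30, -x + 3y + 2z = -7, -2x + 4y - 4z = -8 (e.g. by elimination or Cramer's rule, determinant = -84) gives (8, 1, -1).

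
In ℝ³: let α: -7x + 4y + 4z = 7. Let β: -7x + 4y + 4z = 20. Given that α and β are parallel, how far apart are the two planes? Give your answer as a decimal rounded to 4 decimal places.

1.4444

Same normal n = (-7, 4, 4) with |n| = √81; distance = |7 − 20| / |n| = 13/√81 ≈ 1.4444.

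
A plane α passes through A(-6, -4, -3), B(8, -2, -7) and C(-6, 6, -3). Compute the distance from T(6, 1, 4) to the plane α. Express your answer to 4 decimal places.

AB = (14, 2, -4), AC = (0, 10, 0); a normal to α is AB × AC = (40, 0, 140).
Using A: α has equation 40x + 140z = -660.
n·T − d = (40)·(6) + (0)·(1) + (140)·(4) − (-660) = 1460; |n| = √21200.
Distance = |1460| / √21200 = 1460/√21200 ≈ 10.0273.

10.0273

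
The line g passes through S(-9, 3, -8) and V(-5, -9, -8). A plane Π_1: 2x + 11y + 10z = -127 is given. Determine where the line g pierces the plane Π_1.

A direction vector for g is V − S = (4, -12, 0).
Substitute r = (-9, 3, -8) + t(4, -12, 0) into the plane: -65 + (-124)t = -127, so t = 1/2.
Intersection: (-9, 3, -8) + (1/2)·(4, -12, 0) = (-7, -3, -8).

(-7, -3, -8)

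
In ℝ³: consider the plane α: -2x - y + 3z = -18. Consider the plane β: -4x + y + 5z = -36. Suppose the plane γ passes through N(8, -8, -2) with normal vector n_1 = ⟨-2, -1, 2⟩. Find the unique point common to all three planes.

(1, -2, -6)

γ: n_1·r = n_1·N gives -2x - y + 2z = -12.
Solving the 3×3 linear system -2x - y + 3z = -18, -4x + y + 5z = -36, -2x - y + 2z = -12 (e.g. by elimination or Cramer's rule, determinant = 6) gives (1, -2, -6).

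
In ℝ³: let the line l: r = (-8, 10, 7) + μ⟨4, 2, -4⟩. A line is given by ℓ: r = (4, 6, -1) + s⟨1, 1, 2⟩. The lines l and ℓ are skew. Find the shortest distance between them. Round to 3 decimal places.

Common perpendicular direction n = (4, 2, -4) × (1, 1, 2) = (8, -12, 2).
With w = (4, 6, -1) − (-8, 10, 7) = (12, -4, -8), w · n = 128.
Distance = |w · n| / |n| = |128| / √212 ≈ 8.791.

8.791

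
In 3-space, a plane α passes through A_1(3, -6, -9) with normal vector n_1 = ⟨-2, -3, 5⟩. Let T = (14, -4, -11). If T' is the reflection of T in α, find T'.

(10, -10, -1)

α: n_1·r = n_1·A_1 gives -2x - 3y + 5z = -33.
λ = (n·T − d)/|n|² = (-71 − (-33))/38 = -1.
Reflection = T − 2λn = (14, -4, -11) − (-2)·(-2, -3, 5) = (10, -10, -1).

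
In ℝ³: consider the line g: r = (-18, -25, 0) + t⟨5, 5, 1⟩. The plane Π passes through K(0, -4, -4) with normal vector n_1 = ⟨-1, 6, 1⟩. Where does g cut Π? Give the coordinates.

(2, -5, 4)

Π: n_1·r = n_1·K gives -x + 6y + z = -28.
Substitute r = (-18, -25, 0) + t(5, 5, 1) into the plane: -132 + 26t = -28, so t = 4.
Intersection: (-18, -25, 0) + 4·(5, 5, 1) = (2, -5, 4).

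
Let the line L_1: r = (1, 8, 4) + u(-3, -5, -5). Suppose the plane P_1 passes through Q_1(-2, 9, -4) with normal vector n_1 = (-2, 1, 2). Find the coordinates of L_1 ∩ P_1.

P_1: n_1·r = n_1·Q_1 gives -2x + y + 2z = 5.
Substitute r = (1, 8, 4) + t(-3, -5, -5) into the plane: 14 + (-9)t = 5, so t = 1.
Intersection: (1, 8, 4) + 1·(-3, -5, -5) = (-2, 3, -1).

(-2, 3, -1)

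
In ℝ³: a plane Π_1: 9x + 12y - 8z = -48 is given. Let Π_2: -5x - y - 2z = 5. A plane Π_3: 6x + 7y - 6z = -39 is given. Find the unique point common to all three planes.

Solving the 3×3 linear system 9x + 12y - 8z = -48, -5x - y - 2z = 5, 6x + 7y - 6z = -39 (e.g. by elimination or Cramer's rule, determinant = -92) gives (-4, 3, 6).

(-4, 3, 6)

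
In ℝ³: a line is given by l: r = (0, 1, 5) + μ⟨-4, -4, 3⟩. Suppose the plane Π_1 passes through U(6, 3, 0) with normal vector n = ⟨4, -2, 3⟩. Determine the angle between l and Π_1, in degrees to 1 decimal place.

1.7

Π_1: n·r = n·U gives 4x - 2y + 3z = 18.
sin θ = |n·v| / (|n||v|) = |1| / (√29 · √41) = 0.02900.
θ ≈ 1.7°.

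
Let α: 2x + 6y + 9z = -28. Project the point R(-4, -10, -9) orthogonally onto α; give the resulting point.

(-2, -4, 0)

Foot = R − λn with λ = (n·R − d)/|n|² = (-149 − (-28))/121 = -1.
Foot = (-4, -10, -9) − (-1)·(2, 6, 9) = (-2, -4, 0).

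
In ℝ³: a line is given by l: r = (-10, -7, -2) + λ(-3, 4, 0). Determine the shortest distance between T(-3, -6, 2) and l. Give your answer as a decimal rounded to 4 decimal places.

7.3783

Taking (-10, -7, -2) on l with direction v = (-3, 4, 0): w = T − (-10, -7, -2) = (7, 1, 4), and w × v = (-16, -12, 31).
Distance = |w × v| / |v| = √1361 / √25 ≈ 7.3783.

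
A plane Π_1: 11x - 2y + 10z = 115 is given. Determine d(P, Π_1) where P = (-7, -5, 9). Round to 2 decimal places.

n·P − d = (11)·(-7) + (-2)·(-5) + (10)·(9) − 115 = -92; |n| = √225.
Distance = |-92| / √225 = 92/√225 ≈ 6.13.

6.13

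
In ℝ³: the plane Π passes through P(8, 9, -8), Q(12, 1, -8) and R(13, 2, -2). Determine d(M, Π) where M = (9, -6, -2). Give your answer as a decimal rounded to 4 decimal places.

PQ = (4, -8, 0), PR = (5, -7, 6); a normal to Π is PQ × PR = (-48, -24, 12).
Using P: Π has equation -48x - 24y + 12z = -696.
n·M − d = (-48)·(9) + (-24)·(-6) + (12)·(-2) − (-696) = 384; |n| = √3024.
Distance = |384| / √3024 = 384/√3024 ≈ 6.9830.

6.9830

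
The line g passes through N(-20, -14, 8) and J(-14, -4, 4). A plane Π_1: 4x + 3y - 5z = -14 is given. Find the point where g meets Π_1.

(-8, 6, 0)

A direction vector for g is J − N = (6, 10, -4).
Substitute r = (-20, -14, 8) + t(6, 10, -4) into the plane: -162 + 74t = -14, so t = 2.
Intersection: (-20, -14, 8) + 2·(6, 10, -4) = (-8, 6, 0).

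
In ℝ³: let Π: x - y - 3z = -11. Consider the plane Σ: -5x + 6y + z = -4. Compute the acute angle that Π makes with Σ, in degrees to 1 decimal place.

57.6

cos θ = |n₁·n₂| / (|n₁||n₂|) = |-14| / (√11 · √62).
θ = arccos(0.53609) ≈ 57.6°.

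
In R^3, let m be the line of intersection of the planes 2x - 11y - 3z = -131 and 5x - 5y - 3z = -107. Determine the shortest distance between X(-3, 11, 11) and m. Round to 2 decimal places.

Direction of m: (2, -11, -3) × (5, -5, -3) = (18, -9, 45).
A point on m: solving the two plane equations with x = -12 gives (-12, 10, -1).
Taking (-12, 10, -1) on m with direction v = (18, -9, 45): w = X − (-12, 10, -1) = (9, 1, 12), and w × v = (153, -189, -99).
Distance = |w × v| / |v| = √68931 / √2430 ≈ 5.33.

5.33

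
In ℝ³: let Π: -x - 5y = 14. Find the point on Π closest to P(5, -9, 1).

Foot = P − λn with λ = (n·P − d)/|n|² = (40 − 14)/26 = 1.
Foot = (5, -9, 1) − 1·(-1, -5, 0) = (6, -4, 1).

(6, -4, 1)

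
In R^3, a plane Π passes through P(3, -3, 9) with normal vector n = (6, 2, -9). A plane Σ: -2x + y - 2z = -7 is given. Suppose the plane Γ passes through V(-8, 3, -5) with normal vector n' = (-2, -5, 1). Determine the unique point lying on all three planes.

Π: n·r = n·P gives 6x + 2y - 9z = -69.
Γ: n'·r = n'·V gives -2x - 5y + z = -4.
Solving the 3×3 linear system 6x + 2y - 9z = -69, -2x + y - 2z = -7, -2x - 5y + z = -4 (e.g. by elimination or Cramer's rule, determinant = -150) gives (-2, 3, 7).

(-2, 3, 7)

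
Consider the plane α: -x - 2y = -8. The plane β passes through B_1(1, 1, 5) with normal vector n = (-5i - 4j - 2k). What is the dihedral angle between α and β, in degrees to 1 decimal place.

29.9

β: n·r = n·B_1 gives -5x - 4y - 2z = -19.
cos θ = |n₁·n₂| / (|n₁||n₂|) = |13| / (√5 · √45).
θ = arccos(0.86667) ≈ 29.9°.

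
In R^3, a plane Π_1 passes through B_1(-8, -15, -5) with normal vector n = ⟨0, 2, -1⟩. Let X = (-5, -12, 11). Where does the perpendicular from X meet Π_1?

Π_1: n·r = n·B_1 gives 2y - z = -25.
Foot = X − λn with λ = (n·X − d)/|n|² = (-35 − (-25))/5 = -2.
Foot = (-5, -12, 11) − (-2)·(0, 2, -1) = (-5, -8, 9).

(-5, -8, 9)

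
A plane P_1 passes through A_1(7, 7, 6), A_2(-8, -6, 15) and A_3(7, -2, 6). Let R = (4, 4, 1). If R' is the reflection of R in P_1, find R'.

A_1A_2 = (-15, -13, 9), A_1A_3 = (0, -9, 0); a normal to P_1 is A_1A_2 × A_1A_3 = (81, 0, 135).
Using A_1: P_1 has equation 81x + 135z = 1377.
λ = (n·R − d)/|n|² = (459 − 1377)/24786 = -1/27.
Reflection = R − 2λn = (4, 4, 1) − (-2/27)·(81, 0, 135) = (10, 4, 11).

(10, 4, 11)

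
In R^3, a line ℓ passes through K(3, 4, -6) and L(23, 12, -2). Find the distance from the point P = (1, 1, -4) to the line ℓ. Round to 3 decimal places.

3.235

A direction vector for ℓ is L − K = (20, 8, 4).
Taking (3, 4, -6) on ℓ with direction v = (20, 8, 4): w = P − (3, 4, -6) = (-2, -3, 2), and w × v = (-28, 48, 44).
Distance = |w × v| / |v| = √5024 / √480 ≈ 3.235.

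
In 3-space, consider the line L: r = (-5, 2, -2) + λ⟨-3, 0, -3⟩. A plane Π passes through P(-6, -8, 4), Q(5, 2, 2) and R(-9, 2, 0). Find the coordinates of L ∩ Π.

(-2, 2, 1)

PQ = (11, 10, -2), PR = (-3, 10, -4); a normal to Π is PQ × PR = (-20, 50, 140).
Using P: Π has equation -20x + 50y + 140z = 280.
Substitute r = (-5, 2, -2) + t(-3, 0, -3) into the plane: -80 + (-360)t = 280, so t = -1.
Intersection: (-5, 2, -2) + (-1)·(-3, 0, -3) = (-2, 2, 1).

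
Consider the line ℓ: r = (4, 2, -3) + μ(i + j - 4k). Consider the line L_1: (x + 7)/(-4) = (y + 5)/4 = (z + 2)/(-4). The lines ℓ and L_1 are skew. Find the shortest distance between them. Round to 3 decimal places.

L_1 has direction (-4, 4, -4) through (-7, -5, -2).
Common perpendicular direction n = (1, 1, -4) × (-4, 4, -4) = (12, 20, 8).
With w = (-7, -5, -2) − (4, 2, -3) = (-11, -7, 1), w · n = -264.
Distance = |w · n| / |n| = |-264| / √608 ≈ 10.707.

10.707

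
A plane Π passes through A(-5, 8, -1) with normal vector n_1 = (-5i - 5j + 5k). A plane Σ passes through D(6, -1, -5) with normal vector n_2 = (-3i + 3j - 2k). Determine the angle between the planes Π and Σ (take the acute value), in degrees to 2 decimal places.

75.75

Π: n_1·r = n_1·A gives -5x - 5y + 5z = -20.
Σ: n_2·r = n_2·D gives -3x + 3y - 2z = -11.
cos θ = |n₁·n₂| / (|n₁||n₂|) = |-10| / (√75 · √22).
θ = arccos(0.24618) ≈ 75.75°.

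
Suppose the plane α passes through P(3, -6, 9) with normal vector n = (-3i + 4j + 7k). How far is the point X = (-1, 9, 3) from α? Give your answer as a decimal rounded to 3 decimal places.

3.487

α: n·r = n·P gives -3x + 4y + 7z = 30.
n·X − d = (-3)·(-1) + (4)·(9) + (7)·(3) − 30 = 30; |n| = √74.
Distance = |30| / √74 = 30/√74 ≈ 3.487.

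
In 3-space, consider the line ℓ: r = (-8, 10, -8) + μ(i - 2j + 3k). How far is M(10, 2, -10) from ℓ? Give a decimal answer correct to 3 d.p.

Taking (-8, 10, -8) on ℓ with direction v = (1, -2, 3): w = M − (-8, 10, -8) = (18, -8, -2), and w × v = (-28, -56, -28).
Distance = |w × v| / |v| = √4704 / √14 ≈ 18.330.

18.330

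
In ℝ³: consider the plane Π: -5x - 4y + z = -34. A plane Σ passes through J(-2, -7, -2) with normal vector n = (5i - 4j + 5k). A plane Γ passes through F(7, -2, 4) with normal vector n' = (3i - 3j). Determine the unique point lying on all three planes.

Σ: n·r = n·J gives 5x - 4y + 5z = 8.
Γ: n'·r = n'·F gives 3x - 3y = 27.
Solving the 3×3 linear system -5x - 4y + z = -34, 5x - 4y + 5z = 8, 3x - 3y = 27 (e.g. by elimination or Cramer's rule, determinant = -138) gives (7, -2, -7).

(7, -2, -7)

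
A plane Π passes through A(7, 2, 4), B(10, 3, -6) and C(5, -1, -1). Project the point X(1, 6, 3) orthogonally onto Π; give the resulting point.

(6, 1, 4)

AB = (3, 1, -10), AC = (-2, -3, -5); a normal to Π is AB × AC = (-35, 35, -7).
Using A: Π has equation -35x + 35y - 7z = -203.
Foot = X − λn with λ = (n·X − d)/|n|² = (154 − (-203))/2499 = 1/7.
Foot = (1, 6, 3) − (1/7)·(-35, 35, -7) = (6, 1, 4).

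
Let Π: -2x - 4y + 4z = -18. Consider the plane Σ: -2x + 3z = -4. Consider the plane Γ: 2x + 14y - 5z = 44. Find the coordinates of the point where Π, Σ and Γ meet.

Solving the 3×3 linear system -2x - 4y + 4z = -18, -2x + 3z = -4, 2x + 14y - 5z = 44 (e.g. by elimination or Cramer's rule, determinant = -12) gives (-7, 2, -6).

(-7, 2, -6)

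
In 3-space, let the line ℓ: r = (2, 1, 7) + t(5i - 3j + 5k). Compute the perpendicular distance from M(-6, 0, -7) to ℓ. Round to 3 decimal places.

8.182

Taking (2, 1, 7) on ℓ with direction v = (5, -3, 5): w = M − (2, 1, 7) = (-8, -1, -14), and w × v = (-47, -30, 29).
Distance = |w × v| / |v| = √3950 / √59 ≈ 8.182.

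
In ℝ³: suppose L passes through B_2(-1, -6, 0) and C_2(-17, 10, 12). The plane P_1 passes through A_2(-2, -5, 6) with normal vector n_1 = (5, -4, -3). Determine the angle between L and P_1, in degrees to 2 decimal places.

A direction vector for L is C_2 − B_2 = (-16, 16, 12).
P_1: n_1·r = n_1·A_2 gives 5x - 4y - 3z = -8.
sin θ = |n·v| / (|n||v|) = |-180| / (√50 · √656) = 0.99388.
θ ≈ 83.66°.

83.66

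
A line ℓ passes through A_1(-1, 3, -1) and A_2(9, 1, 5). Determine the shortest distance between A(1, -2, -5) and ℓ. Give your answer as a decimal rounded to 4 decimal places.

A direction vector for ℓ is A_2 − A_1 = (10, -2, 6).
Taking (-1, 3, -1) on ℓ with direction v = (10, -2, 6): w = A − (-1, 3, -1) = (2, -5, -4), and w × v = (-38, -52, 46).
Distance = |w × v| / |v| = √6264 / √140 ≈ 6.6890.

6.6890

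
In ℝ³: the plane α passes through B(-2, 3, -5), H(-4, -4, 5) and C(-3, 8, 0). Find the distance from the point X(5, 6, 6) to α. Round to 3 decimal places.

BH = (-2, -7, 10), BC = (-1, 5, 5); a normal to α is BH × BC = (-85, 0, -17).
Using B: α has equation -85x - 17z = 255.
n·X − d = (-85)·(5) + (0)·(6) + (-17)·(6) − 255 = -782; |n| = √7514.
Distance = |-782| / √7514 = 782/√7514 ≈ 9.021.

9.021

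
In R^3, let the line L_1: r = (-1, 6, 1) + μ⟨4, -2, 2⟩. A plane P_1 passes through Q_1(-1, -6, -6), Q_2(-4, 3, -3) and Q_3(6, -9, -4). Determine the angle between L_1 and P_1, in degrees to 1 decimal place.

Q_1Q_2 = (-3, 9, 3), Q_1Q_3 = (7, -3, 2); a normal to P_1 is Q_1Q_2 × Q_1Q_3 = (27, 27, -54).
Using Q_1: P_1 has equation 27x + 27y - 54z = 135.
sin θ = |n·v| / (|n||v|) = |-54| / (√4374 · √24) = 0.16667.
θ ≈ 9.6°.

9.6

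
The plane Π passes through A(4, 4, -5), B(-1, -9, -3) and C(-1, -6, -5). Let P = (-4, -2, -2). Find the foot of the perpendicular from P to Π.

AB = (-5, -13, 2), AC = (-5, -10, 0); a normal to Π is AB × AC = (20, -10, -15).
Using A: Π has equation 20x - 10y - 15z = 115.
Foot = P − λn with λ = (n·P − d)/|n|² = (-30 − 115)/725 = -1/5.
Foot = (-4, -2, -2) − (-1/5)·(20, -10, -15) = (0, -4, -5).

(0, -4, -5)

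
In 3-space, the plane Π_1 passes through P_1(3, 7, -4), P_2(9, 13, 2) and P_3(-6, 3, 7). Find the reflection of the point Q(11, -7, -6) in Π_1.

(-7, 17, -12)

P_1P_2 = (6, 6, 6), P_1P_3 = (-9, -4, 11); a normal to Π_1 is P_1P_2 × P_1P_3 = (90, -120, 30).
Using P_1: Π_1 has equation 90x - 120y + 30z = -690.
λ = (n·Q − d)/|n|² = (1650 − (-690))/23400 = 1/10.
Reflection = Q − 2λn = (11, -7, -6) − (1/5)·(90, -120, 30) = (-7, 17, -12).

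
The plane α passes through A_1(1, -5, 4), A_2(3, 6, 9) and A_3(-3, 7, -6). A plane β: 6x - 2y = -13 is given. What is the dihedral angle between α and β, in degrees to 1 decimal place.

28.3

A_1A_2 = (2, 11, 5), A_1A_3 = (-4, 12, -10); a normal to α is A_1A_2 × A_1A_3 = (-170, 0, 68).
Using A_1: α has equation -170x + 68z = 102.
cos θ = |n₁·n₂| / (|n₁||n₂|) = |-1020| / (√33524 · √40).
θ = arccos(0.88083) ≈ 28.3°.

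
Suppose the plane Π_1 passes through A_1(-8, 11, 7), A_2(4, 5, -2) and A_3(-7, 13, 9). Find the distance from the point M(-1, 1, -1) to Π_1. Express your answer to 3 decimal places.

2.933

A_1A_2 = (12, -6, -9), A_1A_3 = (1, 2, 2); a normal to Π_1 is A_1A_2 × A_1A_3 = (6, -33, 30).
Using A_1: Π_1 has equation 6x - 33y + 30z = -201.
n·M − d = (6)·(-1) + (-33)·(1) + (30)·(-1) − (-201) = 132; |n| = √2025.
Distance = |132| / √2025 = 132/√2025 ≈ 2.933.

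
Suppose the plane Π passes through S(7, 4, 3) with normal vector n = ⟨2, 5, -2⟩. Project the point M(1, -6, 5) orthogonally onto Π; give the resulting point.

Π: n·r = n·S gives 2x + 5y - 2z = 28.
Foot = M − λn with λ = (n·M − d)/|n|² = (-38 − 28)/33 = -2.
Foot = (1, -6, 5) − (-2)·(2, 5, -2) = (5, 4, 1).

(5, 4, 1)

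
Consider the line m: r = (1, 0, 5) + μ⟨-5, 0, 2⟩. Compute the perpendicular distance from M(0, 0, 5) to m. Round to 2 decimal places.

0.37

Taking (1, 0, 5) on m with direction v = (-5, 0, 2): w = M − (1, 0, 5) = (-1, 0, 0), and w × v = (0, 2, 0).
Distance = |w × v| / |v| = √4 / √29 ≈ 0.37.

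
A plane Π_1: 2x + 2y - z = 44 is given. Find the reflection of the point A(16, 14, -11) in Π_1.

λ = (n·A − d)/|n|² = (71 − 44)/9 = 3.
Reflection = A − 2λn = (16, 14, -11) − 6·(2, 2, -1) = (4, 2, -5).

(4, 2, -5)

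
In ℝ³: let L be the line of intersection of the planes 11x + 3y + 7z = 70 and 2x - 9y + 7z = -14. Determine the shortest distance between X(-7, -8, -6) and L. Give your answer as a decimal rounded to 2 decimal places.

17.56

Direction of L: (11, 3, 7) × (2, -9, 7) = (84, -63, -105).
A point on L: solving the two plane equations with x = 0 gives (0, 7, 7).
Taking (0, 7, 7) on L with direction v = (84, -63, -105): w = X − (0, 7, 7) = (-7, -15, -13), and w × v = (756, -1827, 1701).
Distance = |w × v| / |v| = √6802866 / √22050 ≈ 17.56.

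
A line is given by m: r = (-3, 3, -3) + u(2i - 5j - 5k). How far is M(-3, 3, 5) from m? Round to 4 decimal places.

5.8626

Taking (-3, 3, -3) on m with direction v = (2, -5, -5): w = M − (-3, 3, -3) = (0, 0, 8), and w × v = (40, 16, 0).
Distance = |w × v| / |v| = √1856 / √54 ≈ 5.8626.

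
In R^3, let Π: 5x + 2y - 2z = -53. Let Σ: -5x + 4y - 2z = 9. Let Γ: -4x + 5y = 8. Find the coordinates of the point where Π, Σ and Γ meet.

(-7, -4, 5)

Solving the 3×3 linear system 5x + 2y - 2z = -53, -5x + 4y - 2z = 9, -4x + 5y = 8 (e.g. by elimination or Cramer's rule, determinant = 84) gives (-7, -4, 5).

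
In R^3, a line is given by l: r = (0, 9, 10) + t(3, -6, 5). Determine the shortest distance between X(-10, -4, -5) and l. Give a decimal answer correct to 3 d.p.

21.991

Taking (0, 9, 10) on l with direction v = (3, -6, 5): w = X − (0, 9, 10) = (-10, -13, -15), and w × v = (-155, 5, 99).
Distance = |w × v| / |v| = √33851 / √70 ≈ 21.991.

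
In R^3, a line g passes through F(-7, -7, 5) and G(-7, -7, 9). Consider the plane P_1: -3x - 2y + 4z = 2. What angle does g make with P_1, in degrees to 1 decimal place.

A direction vector for g is G − F = (0, 0, 4).
sin θ = |n·v| / (|n||v|) = |16| / (√29 · √16) = 0.74278.
θ ≈ 48.0°.

48.0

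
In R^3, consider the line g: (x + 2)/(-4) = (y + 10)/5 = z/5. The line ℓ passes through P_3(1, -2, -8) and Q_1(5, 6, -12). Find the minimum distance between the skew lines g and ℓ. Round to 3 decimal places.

g has direction (-4, 5, 5) through (-2, -10, 0).
A direction vector for ℓ is Q_1 − P_3 = (4, 8, -4).
Common perpendicular direction n = (-4, 5, 5) × (4, 8, -4) = (-60, 4, -52).
With w = (1, -2, -8) − (-2, -10, 0) = (3, 8, -8), w · n = 268.
Distance = |w · n| / |n| = |268| / √6320 ≈ 3.371.

3.371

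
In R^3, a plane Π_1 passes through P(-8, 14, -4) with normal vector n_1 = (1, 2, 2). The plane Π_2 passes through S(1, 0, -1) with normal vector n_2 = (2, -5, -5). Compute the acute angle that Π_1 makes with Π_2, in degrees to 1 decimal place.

Π_1: n_1·r = n_1·P gives x + 2y + 2z = 12.
Π_2: n_2·r = n_2·S gives 2x - 5y - 5z = 7.
cos θ = |n₁·n₂| / (|n₁||n₂|) = |-18| / (√9 · √54).
θ = arccos(0.81650) ≈ 35.3°.

35.3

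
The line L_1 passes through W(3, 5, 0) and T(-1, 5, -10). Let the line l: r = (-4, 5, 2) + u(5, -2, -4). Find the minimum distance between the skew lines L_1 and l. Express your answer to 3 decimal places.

A direction vector for L_1 is T − W = (-4, 0, -10).
Common perpendicular direction n = (-4, 0, -10) × (5, -2, -4) = (-20, -66, 8).
With w = (-4, 5, 2) − (3, 5, 0) = (-7, 0, 2), w · n = 156.
Distance = |w · n| / |n| = |156| / √4820 ≈ 2.247.

2.247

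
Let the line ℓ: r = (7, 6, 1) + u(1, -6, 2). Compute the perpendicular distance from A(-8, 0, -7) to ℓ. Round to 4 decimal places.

18.0108

Taking (7, 6, 1) on ℓ with direction v = (1, -6, 2): w = A − (7, 6, 1) = (-15, -6, -8), and w × v = (-60, 22, 96).
Distance = |w × v| / |v| = √13300 / √41 ≈ 18.0108.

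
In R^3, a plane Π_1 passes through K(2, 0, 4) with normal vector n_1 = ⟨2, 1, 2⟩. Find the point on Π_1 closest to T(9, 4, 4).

Π_1: n_1·r = n_1·K gives 2x + y + 2z = 12.
Foot = T − λn with λ = (n·T − d)/|n|² = (30 − 12)/9 = 2.
Foot = (9, 4, 4) − 2·(2, 1, 2) = (5, 2, 0).

(5, 2, 0)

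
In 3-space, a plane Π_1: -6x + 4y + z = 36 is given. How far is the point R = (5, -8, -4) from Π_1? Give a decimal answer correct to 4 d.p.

14.0108

n·R − d = (-6)·(5) + (4)·(-8) + (1)·(-4) − 36 = -102; |n| = √53.
Distance = |-102| / √53 = 102/√53 ≈ 14.0108.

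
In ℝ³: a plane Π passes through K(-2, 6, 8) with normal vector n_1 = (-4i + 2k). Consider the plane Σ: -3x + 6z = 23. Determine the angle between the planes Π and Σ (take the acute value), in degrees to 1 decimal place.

36.9

Π: n_1·r = n_1·K gives -4x + 2z = 24.
cos θ = |n₁·n₂| / (|n₁||n₂|) = |24| / (√20 · √45).
θ = arccos(0.80000) ≈ 36.9°.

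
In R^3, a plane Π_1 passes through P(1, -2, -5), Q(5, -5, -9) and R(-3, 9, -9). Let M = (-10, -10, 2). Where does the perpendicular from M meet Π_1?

PQ = (4, -3, -4), PR = (-4, 11, -4); a normal to Π_1 is PQ × PR = (56, 32, 32).
Using P: Π_1 has equation 56x + 32y + 32z = -168.
Foot = M − λn with λ = (n·M − d)/|n|² = (-816 − (-168))/5184 = -1/8.
Foot = (-10, -10, 2) − (-1/8)·(56, 32, 32) = (-3, -6, 6).

(-3, -6, 6)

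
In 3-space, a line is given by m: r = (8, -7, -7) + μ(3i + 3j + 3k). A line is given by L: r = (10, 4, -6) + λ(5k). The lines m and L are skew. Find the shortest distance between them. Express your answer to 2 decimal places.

Common perpendicular direction n = (3, 3, 3) × (0, 0, 5) = (15, -15, 0).
With w = (10, 4, -6) − (8, -7, -7) = (2, 11, 1), w · n = -135.
Distance = |w · n| / |n| = |-135| / √450 ≈ 6.36.

6.36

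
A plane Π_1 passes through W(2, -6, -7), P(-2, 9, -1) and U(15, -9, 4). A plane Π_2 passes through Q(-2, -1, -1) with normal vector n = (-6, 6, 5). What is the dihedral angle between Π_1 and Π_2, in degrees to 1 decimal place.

WP = (-4, 15, 6), WU = (13, -3, 11); a normal to Π_1 is WP × WU = (183, 122, -183).
Using W: Π_1 has equation 183x + 122y - 183z = 915.
Π_2: n·r = n·Q gives -6x + 6y + 5z = 1.
cos θ = |n₁·n₂| / (|n₁||n₂|) = |-1281| / (√81862 · √97).
θ = arccos(0.45459) ≈ 63.0°.

63.0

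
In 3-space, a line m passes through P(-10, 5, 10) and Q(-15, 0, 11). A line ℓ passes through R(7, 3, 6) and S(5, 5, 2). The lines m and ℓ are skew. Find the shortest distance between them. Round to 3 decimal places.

12.372

A direction vector for m is Q − P = (-5, -5, 1).
A direction vector for ℓ is S − R = (-2, 2, -4).
Common perpendicular direction n = (-5, -5, 1) × (-2, 2, -4) = (18, -22, -20).
With w = (7, 3, 6) − (-10, 5, 10) = (17, -2, -4), w · n = 430.
Distance = |w · n| / |n| = |430| / √1208 ≈ 12.372.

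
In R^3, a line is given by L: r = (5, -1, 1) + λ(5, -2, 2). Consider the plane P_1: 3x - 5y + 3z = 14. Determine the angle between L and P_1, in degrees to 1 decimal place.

55.4

sin θ = |n·v| / (|n||v|) = |31| / (√43 · √33) = 0.82294.
θ ≈ 55.4°.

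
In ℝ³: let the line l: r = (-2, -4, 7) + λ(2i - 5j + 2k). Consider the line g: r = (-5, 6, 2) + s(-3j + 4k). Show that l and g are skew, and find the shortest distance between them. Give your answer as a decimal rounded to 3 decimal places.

0.465

Common perpendicular direction n = (2, -5, 2) × (0, -3, 4) = (-14, -8, -6).
With w = (-5, 6, 2) − (-2, -4, 7) = (-3, 10, -5), w · n = -8.
Since n ≠ 0 the lines are not parallel, and w · n = -8 ≠ 0 so they do not intersect; hence they are skew.
Distance = |w · n| / |n| = |-8| / √296 ≈ 0.465.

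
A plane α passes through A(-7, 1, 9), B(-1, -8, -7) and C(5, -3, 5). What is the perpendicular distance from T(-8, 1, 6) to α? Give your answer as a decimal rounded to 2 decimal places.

AB = (6, -9, -16), AC = (12, -4, -4); a normal to α is AB × AC = (-28, -168, 84).
Using A: α has equation -28x - 168y + 84z = 784.
n·T − d = (-28)·(-8) + (-168)·(1) + (84)·(6) − 784 = -224; |n| = √36064.
Distance = |-224| / √36064 = 224/√36064 ≈ 1.18.

1.18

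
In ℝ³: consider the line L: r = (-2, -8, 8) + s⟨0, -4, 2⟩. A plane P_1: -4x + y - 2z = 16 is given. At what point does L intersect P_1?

Substitute r = (-2, -8, 8) + t(0, -4, 2) into the plane: -16 + (-8)t = 16, so t = -4.
Intersection: (-2, -8, 8) + (-4)·(0, -4, 2) = (-2, 8, 0).

(-2, 8, 0)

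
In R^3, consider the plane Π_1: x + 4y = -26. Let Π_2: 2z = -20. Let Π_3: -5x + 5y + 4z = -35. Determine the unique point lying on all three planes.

(-6, -5, -10)

Solving the 3×3 linear system x + 4y = -26, 2z = -20, -5x + 5y + 4z = -35 (e.g. by elimination or Cramer's rule, determinant = -50) gives (-6, -5, -10).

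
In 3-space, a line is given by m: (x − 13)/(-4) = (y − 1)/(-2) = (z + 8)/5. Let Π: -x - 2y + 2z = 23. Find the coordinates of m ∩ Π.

m has direction (-4, -2, 5) through (13, 1, -8).
Substitute r = (13, 1, -8) + t(-4, -2, 5) into the plane: -31 + 18t = 23, so t = 3.
Intersection: (13, 1, -8) + 3·(-4, -2, 5) = (1, -5, 7).

(1, -5, 7)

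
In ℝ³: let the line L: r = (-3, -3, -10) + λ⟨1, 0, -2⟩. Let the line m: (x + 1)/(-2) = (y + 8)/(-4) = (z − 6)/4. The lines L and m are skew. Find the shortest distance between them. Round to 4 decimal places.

8.9443

m has direction (-2, -4, 4) through (-1, -8, 6).
Common perpendicular direction n = (1, 0, -2) × (-2, -4, 4) = (-8, 0, -4).
With w = (-1, -8, 6) − (-3, -3, -10) = (2, -5, 16), w · n = -80.
Distance = |w · n| / |n| = |-80| / √80 ≈ 8.9443.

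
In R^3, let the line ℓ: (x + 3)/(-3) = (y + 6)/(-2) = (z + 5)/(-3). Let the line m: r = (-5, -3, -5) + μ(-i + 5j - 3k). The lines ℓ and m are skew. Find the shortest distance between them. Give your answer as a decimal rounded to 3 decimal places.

ℓ has direction (-3, -2, -3) through (-3, -6, -5).
Common perpendicular direction n = (-3, -2, -3) × (-1, 5, -3) = (21, -6, -17).
With w = (-5, -3, -5) − (-3, -6, -5) = (-2, 3, 0), w · n = -60.
Distance = |w · n| / |n| = |-60| / √766 ≈ 2.168.

2.168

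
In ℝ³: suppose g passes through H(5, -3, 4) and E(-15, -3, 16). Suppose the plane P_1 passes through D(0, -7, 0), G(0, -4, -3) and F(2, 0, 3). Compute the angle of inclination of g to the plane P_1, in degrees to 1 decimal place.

A direction vector for g is E − H = (-20, 0, 12).
DG = (0, 3, -3), DF = (2, 7, 3); a normal to P_1 is DG × DF = (30, -6, -6).
Using D: P_1 has equation 30x - 6y - 6z = 42.
sin θ = |n·v| / (|n||v|) = |-672| / (√972 · √544) = 0.92414.
θ ≈ 67.5°.

67.5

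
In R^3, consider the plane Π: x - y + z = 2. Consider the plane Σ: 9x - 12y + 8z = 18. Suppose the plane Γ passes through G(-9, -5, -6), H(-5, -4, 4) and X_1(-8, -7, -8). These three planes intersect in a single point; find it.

GH = (4, 1, 10), GX_1 = (1, -2, -2); a normal to Γ is GH × GX_1 = (18, 18, -9).
Using G: Γ has equation 18x + 18y - 9z = -198.
Solving the 3×3 linear system x - y + z = 2, 9x - 12y + 8z = 18, 18x + 18y - 9z = -198 (e.g. by elimination or Cramer's rule, determinant = 117) gives (-6, -2, 6).

(-6, -2, 6)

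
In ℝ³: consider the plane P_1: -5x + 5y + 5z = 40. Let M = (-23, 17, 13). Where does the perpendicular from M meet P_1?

Foot = M − λn with λ = (n·M − d)/|n|² = (265 − 40)/75 = 3.
Foot = (-23, 17, 13) − 3·(-5, 5, 5) = (-8, 2, -2).

(-8, 2, -2)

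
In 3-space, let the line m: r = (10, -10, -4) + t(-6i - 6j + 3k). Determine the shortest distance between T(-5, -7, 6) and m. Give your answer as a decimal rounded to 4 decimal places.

14.3372

Taking (10, -10, -4) on m with direction v = (-6, -6, 3): w = T − (10, -10, -4) = (-15, 3, 10), and w × v = (69, -15, 108).
Distance = |w × v| / |v| = √16650 / √81 ≈ 14.3372.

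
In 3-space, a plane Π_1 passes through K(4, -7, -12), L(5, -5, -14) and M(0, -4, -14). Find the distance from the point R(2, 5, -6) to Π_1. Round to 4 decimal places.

12.1333

KL = (1, 2, -2), KM = (-4, 3, -2); a normal to Π_1 is KL × KM = (2, 10, 11).
Using K: Π_1 has equation 2x + 10y + 11z = -194.
n·R − d = (2)·(2) + (10)·(5) + (11)·(-6) − (-194) = 182; |n| = √225.
Distance = |182| / √225 = 182/√225 ≈ 12.1333.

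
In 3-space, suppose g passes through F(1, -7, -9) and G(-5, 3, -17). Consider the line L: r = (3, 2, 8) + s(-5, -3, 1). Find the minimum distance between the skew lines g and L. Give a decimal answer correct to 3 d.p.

A direction vector for g is G − F = (-6, 10, -8).
Common perpendicular direction n = (-6, 10, -8) × (-5, -3, 1) = (-14, 46, 68).
With w = (3, 2, 8) − (1, -7, -9) = (2, 9, 17), w · n = 1542.
Distance = |w · n| / |n| = |1542| / √6936 ≈ 18.515.

18.515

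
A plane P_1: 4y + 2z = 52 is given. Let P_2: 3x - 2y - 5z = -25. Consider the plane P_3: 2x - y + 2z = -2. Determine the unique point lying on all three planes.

Solving the 3×3 linear system 4y + 2z = 52, 3x - 2y - 5z = -25, 2x - y + 2z = -2 (e.g. by elimination or Cramer's rule, determinant = -62) gives (3, 12, 2).

(3, 12, 2)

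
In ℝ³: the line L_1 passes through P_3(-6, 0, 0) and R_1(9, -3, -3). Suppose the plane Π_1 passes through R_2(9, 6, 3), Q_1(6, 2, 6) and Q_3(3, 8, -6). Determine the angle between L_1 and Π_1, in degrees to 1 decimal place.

44.4

A direction vector for L_1 is R_1 − P_3 = (15, -3, -3).
R_2Q_1 = (-3, -4, 3), R_2Q_3 = (-6, 2, -9); a normal to Π_1 is R_2Q_1 × R_2Q_3 = (30, -45, -30).
Using R_2: Π_1 has equation 30x - 45y - 30z = -90.
sin θ = |n·v| / (|n||v|) = |675| / (√3825 · √243) = 0.70014.
θ ≈ 44.4°.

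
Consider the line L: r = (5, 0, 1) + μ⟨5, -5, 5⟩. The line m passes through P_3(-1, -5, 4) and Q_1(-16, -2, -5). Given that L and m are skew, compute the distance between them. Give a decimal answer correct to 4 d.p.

A direction vector for m is Q_1 − P_3 = (-15, 3, -9).
Common perpendicular direction n = (5, -5, 5) × (-15, 3, -9) = (30, -30, -60).
With w = (-1, -5, 4) − (5, 0, 1) = (-6, -5, 3), w · n = -210.
Distance = |w · n| / |n| = |-210| / √5400 ≈ 2.8577.

2.8577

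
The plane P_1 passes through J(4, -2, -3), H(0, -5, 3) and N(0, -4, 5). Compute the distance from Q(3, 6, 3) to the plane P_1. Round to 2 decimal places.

3.47

JH = (-4, -3, 6), JN = (-4, -2, 8); a normal to P_1 is JH × JN = (-12, 8, -4).
Using J: P_1 has equation -12x + 8y - 4z = -52.
n·Q − d = (-12)·(3) + (8)·(6) + (-4)·(3) − (-52) = 52; |n| = √224.
Distance = |52| / √224 = 52/√224 ≈ 3.47.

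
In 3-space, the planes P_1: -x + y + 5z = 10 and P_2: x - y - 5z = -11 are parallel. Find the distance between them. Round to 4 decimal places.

0.1925

Rescale P_2 by 1/(-1): -x + y + 5z = 11. Then distance = |10 − 11| / √27 ≈ 0.1925.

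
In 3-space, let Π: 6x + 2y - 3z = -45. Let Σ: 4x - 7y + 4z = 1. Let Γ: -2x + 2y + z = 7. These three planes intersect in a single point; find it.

(-6, -3, 1)

Solving the 3×3 linear system 6x + 2y - 3z = -45, 4x - 7y + 4z = 1, -2x + 2y + z = 7 (e.g. by elimination or Cramer's rule, determinant = -96) gives (-6, -3, 1).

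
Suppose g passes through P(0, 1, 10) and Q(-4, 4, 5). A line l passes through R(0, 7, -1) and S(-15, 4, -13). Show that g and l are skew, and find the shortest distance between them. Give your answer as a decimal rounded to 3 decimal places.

A direction vector for g is Q − P = (-4, 3, -5).
A direction vector for l is S − R = (-15, -3, -12).
Common perpendicular direction n = (-4, 3, -5) × (-15, -3, -12) = (-51, 27, 57).
With w = (0, 7, -1) − (0, 1, 10) = (0, 6, -11), w · n = -465.
Since n ≠ 0 the lines are not parallel, and w · n = -465 ≠ 0 so they do not intersect; hence they are skew.
Distance = |w · n| / |n| = |-465| / √6579 ≈ 5.733.

5.733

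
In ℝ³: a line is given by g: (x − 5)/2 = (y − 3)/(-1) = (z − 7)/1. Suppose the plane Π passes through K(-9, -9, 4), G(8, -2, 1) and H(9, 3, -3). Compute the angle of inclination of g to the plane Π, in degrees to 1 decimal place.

3.0

g has direction (2, -1, 1) through (5, 3, 7).
KG = (17, 7, -3), KH = (18, 12, -7); a normal to Π is KG × KH = (-13, 65, 78).
Using K: Π has equation -13x + 65y + 78z = -156.
sin θ = |n·v| / (|n||v|) = |-13| / (√10478 · √6) = 0.05185.
θ ≈ 3.0°.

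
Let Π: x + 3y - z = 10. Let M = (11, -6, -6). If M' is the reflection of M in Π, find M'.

(13, 0, -8)

λ = (n·M − d)/|n|² = (-1 − 10)/11 = -1.
Reflection = M − 2λn = (11, -6, -6) − (-2)·(1, 3, -1) = (13, 0, -8).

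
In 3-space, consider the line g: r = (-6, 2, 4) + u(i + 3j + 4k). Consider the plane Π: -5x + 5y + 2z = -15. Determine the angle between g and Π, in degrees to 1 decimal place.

28.7

sin θ = |n·v| / (|n||v|) = |18| / (√54 · √26) = 0.48038.
θ ≈ 28.7°.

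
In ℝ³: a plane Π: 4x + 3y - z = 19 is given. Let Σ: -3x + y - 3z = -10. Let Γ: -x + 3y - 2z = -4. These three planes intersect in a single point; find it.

(5, -1, -2)

Solving the 3×3 linear system 4x + 3y - z = 19, -3x + y - 3z = -10, -x + 3y - 2z = -4 (e.g. by elimination or Cramer's rule, determinant = 27) gives (5, -1, -2).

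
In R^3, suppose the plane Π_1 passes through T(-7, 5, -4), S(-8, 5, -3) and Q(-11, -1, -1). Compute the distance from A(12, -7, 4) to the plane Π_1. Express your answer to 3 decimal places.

20.365

TS = (-1, 0, 1), TQ = (-4, -6, 3); a normal to Π_1 is TS × TQ = (6, -1, 6).
Using T: Π_1 has equation 6x - y + 6z = -71.
n·A − d = (6)·(12) + (-1)·(-7) + (6)·(4) − (-71) = 174; |n| = √73.
Distance = |174| / √73 = 174/√73 ≈ 20.365.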